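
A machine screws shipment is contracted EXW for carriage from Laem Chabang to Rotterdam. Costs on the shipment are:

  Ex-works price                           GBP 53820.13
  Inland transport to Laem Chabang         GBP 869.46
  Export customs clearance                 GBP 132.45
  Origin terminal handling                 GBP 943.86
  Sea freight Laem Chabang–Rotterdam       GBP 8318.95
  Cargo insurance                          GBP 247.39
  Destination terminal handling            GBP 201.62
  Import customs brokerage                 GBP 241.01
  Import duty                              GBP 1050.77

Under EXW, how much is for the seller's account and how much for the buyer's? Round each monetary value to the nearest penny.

Seller: GBP 53820.13; buyer: GBP 12005.51

EXW: the seller makes goods available at their premises; the buyer bears all onward costs.
Seller's account: goods 53820.13 = 53820.13
Buyer's account: inland to port 869.46 + export clearance 132.45 + origin terminal 943.86 + freight 8318.95 + insurance 247.39 + destination terminal 201.62 + brokerage 241.01 + duty 1050.77 = 12005.51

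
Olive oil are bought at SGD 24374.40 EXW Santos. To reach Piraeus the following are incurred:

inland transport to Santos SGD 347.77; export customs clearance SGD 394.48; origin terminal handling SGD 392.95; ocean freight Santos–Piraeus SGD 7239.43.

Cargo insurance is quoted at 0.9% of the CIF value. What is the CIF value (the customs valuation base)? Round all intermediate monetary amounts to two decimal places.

CIF value: SGD 33046.45

Let C be the CIF value. C = EXW price + pre-shipment costs + freight + 0.9% × C
C − 0.9% × C = 24374.40 + 347.77 + 394.48 + 392.95 + 7239.43
0.991 × C = 32749.03
C = 32749.03 / 0.991 = 33046.45
Insurance premium = 0.9% × 33046.45 = 297.42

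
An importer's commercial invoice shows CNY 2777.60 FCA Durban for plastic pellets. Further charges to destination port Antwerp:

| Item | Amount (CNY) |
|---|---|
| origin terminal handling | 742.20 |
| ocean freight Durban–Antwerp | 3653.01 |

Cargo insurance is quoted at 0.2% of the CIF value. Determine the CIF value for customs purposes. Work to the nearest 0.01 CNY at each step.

Let C be the CIF value. C = FCA price + pre-shipment costs + freight + 0.2% × C
C − 0.2% × C = 2777.60 + 742.20 + 3653.01
0.998 × C = 7172.81
C = 7172.81 / 0.998 = 7187.18
Insurance premium = 0.2% × 7187.18 = 14.37

CIF value: CNY 7187.18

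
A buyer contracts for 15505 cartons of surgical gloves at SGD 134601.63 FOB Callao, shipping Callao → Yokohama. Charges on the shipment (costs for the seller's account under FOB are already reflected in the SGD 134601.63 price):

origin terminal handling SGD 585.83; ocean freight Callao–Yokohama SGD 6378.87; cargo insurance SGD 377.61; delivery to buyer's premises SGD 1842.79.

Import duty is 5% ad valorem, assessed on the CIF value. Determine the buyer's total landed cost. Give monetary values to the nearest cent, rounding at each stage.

Total landed cost: SGD 150268.81

FOB: the seller bears costs until goods are on board at the origin port; the buyer bears freight, insurance and all costs thereafter.
Already in the invoice (seller's account under FOB): origin terminal — exclude.
CIF value = FOB price + freight + insurance = 134601.63 + 6378.87 + 377.61 = 141358.11
Import duty = 141358.11 × 5% = 7067.91
Buyer bears: freight 6378.87 + insurance 377.61 + delivery 1842.79 + duty 7067.91 = 15667.18
Landed cost = invoice 134601.63 + 15667.18 = 150268.81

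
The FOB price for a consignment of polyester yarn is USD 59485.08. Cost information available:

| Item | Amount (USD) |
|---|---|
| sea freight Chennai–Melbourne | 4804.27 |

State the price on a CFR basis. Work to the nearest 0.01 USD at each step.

CFR price: USD 64289.35

From FOB to CFR, the seller additionally bears: freight.
CFR price = 59485.08 + 4804.27 = 64289.35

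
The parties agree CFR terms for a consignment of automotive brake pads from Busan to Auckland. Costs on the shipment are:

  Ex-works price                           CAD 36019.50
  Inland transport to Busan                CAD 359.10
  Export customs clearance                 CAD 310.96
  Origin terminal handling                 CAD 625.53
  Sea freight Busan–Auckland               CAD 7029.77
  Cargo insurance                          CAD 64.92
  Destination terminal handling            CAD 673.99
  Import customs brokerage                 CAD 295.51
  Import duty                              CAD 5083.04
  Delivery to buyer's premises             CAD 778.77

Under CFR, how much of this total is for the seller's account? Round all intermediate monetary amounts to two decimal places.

CFR: the seller pays costs through ocean freight to the destination port, but not insurance.
Seller's account: goods 36019.50 + inland to port 359.10 + export clearance 310.96 + origin terminal 625.53 + freight 7029.77 = 44344.86
Buyer's account: insurance 64.92 + destination terminal 673.99 + brokerage 295.51 + duty 5083.04 + delivery 778.77 = 6896.23

Seller's account: CAD 44344.86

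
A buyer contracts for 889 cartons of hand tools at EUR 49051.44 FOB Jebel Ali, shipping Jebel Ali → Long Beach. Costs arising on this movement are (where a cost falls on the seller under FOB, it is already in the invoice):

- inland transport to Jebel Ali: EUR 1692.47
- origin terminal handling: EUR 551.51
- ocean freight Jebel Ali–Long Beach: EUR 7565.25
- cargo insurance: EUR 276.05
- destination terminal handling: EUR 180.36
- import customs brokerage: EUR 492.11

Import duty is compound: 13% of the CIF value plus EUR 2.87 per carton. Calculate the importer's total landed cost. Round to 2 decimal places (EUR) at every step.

FOB: the seller bears costs until goods are on board at the origin port; the buyer bears freight, insurance and all costs thereafter.
Already in the invoice (seller's account under FOB): inland to port, origin terminal — exclude.
CIF value = FOB price + freight + insurance = 49051.44 + 7565.25 + 276.05 = 56892.74
Ad valorem component: 56892.74 × 13% = 7396.06
Specific component: 889 × 2.87 = 2551.43
Import duty = 7396.06 + 2551.43 = 9947.49
Buyer bears: freight 7565.25 + insurance 276.05 + destination terminal 180.36 + brokerage 492.11 + duty 9947.49 = 18461.26
Landed cost = invoice 49051.44 + 18461.26 = 67512.70

Total landed cost: EUR 67512.70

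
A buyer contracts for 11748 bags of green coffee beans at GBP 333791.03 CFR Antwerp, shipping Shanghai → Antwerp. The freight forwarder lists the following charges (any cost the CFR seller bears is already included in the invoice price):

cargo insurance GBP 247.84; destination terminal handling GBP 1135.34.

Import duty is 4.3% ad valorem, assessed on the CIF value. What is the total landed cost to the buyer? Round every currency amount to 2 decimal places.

Total landed cost: GBP 349537.88

CFR: the seller pays costs through ocean freight to the destination port, but not insurance.
CIF value = CFR price + insurance = 333791.03 + 247.84 = 334038.87
Import duty = 334038.87 × 4.3% = 14363.67
Buyer bears: insurance 247.84 + destination terminal 1135.34 + duty 14363.67 = 15746.85
Landed cost = invoice 333791.03 + 15746.85 = 349537.88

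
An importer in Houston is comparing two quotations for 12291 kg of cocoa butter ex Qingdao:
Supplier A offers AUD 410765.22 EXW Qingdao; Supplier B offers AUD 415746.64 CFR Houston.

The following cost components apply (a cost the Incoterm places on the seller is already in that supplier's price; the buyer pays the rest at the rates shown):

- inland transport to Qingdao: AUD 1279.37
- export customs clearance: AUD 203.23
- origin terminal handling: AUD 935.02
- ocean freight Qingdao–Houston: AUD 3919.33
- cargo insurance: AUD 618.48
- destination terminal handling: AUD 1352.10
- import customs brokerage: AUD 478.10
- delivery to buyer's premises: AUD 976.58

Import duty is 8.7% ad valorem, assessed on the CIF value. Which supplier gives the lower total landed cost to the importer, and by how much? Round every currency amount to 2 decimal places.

Supplier B is cheaper by AUD 1473.46

Supplier A (EXW):
CIF value = EXW price + inland to port + export clearance + origin terminal + freight + insurance = 410765.22 + 1279.37 + 203.23 + 935.02 + 3919.33 + 618.48 = 417720.65
Import duty = 417720.65 × 8.7% = 36341.70
Buyer bears (A): 1279.37 + 203.23 + 935.02 + 3919.33 + 618.48 + 1352.10 + 478.10 + 976.58 = 9762.21
Landed cost (A) = invoice 410765.22 + 9762.21 + duty 36341.70 = 456869.13
Supplier B (CFR):
CIF value = CFR price + insurance = 415746.64 + 618.48 = 416365.12
Import duty = 416365.12 × 8.7% = 36223.77
Buyer bears (B): 618.48 + 1352.10 + 478.10 + 976.58 = 3425.26
Landed cost (B) = invoice 415746.64 + 3425.26 + duty 36223.77 = 455395.67
Difference = |456869.13 − 455395.67| = 1473.46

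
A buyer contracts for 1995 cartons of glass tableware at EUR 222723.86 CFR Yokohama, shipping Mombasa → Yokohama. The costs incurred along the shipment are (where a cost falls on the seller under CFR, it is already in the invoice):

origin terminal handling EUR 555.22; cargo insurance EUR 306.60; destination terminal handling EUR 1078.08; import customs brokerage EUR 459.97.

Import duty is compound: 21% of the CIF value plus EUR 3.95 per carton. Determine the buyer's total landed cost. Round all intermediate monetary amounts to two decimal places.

Total landed cost: EUR 279285.16

CFR: the seller pays costs through ocean freight to the destination port, but not insurance.
Already in the invoice (seller's account under CFR): origin terminal — exclude.
CIF value = CFR price + insurance = 222723.86 + 306.60 = 223030.46
Ad valorem component: 223030.46 × 21% = 46836.40
Specific component: 1995 × 3.95 = 7880.25
Import duty = 46836.40 + 7880.25 = 54716.65
Buyer bears: insurance 306.60 + destination terminal 1078.08 + brokerage 459.97 + duty 54716.65 = 56561.30
Landed cost = invoice 222723.86 + 56561.30 = 279285.16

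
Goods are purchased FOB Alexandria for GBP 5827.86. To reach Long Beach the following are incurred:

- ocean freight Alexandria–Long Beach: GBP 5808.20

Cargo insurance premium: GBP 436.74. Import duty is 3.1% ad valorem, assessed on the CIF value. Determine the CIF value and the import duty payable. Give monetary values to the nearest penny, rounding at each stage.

CIF value: GBP 12072.80; import duty: GBP 374.26

CIF = FOB price + freight + insurance
CIF = 5827.86 + 5808.20 + 436.74 = 12072.80
Import duty = 12072.80 × 3.1% = 374.26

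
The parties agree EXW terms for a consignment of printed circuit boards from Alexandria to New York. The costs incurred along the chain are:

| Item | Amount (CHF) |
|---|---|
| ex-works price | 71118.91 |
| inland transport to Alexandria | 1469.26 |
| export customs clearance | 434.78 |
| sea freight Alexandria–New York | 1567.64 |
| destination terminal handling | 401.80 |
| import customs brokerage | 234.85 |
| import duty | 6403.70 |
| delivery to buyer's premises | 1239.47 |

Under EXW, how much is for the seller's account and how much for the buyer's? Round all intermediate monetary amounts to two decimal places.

Seller: CHF 71118.91; buyer: CHF 11751.50

EXW: the seller makes goods available at their premises; the buyer bears all onward costs.
Seller's account: goods 71118.91 = 71118.91
Buyer's account: inland to port 1469.26 + export clearance 434.78 + freight 1567.64 + destination terminal 401.80 + brokerage 234.85 + duty 6403.70 + delivery 1239.47 = 11751.50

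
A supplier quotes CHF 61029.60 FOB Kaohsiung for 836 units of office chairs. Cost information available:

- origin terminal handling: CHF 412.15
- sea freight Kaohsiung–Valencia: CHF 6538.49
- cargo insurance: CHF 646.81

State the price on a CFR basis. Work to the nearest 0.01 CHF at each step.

Not relevant to the conversion: origin terminal — on the seller under both FOB and CFR; already in the FOB price and stays in the CFR price. insurance — on the buyer under both terms; not part of either seller's price.
From FOB to CFR, the seller additionally bears: freight.
CFR price = 61029.60 + 6538.49 = 67568.09

CFR price: CHF 67568.09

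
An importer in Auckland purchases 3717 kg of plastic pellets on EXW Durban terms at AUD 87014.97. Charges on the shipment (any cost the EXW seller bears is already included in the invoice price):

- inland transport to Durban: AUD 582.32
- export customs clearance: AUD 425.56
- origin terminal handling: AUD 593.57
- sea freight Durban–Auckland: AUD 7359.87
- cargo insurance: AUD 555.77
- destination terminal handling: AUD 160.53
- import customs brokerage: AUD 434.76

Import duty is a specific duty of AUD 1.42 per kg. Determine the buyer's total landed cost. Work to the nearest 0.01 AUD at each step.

EXW: the seller makes goods available at their premises; the buyer bears all onward costs.
CIF value = EXW price + inland to port + export clearance + origin terminal + freight + insurance = 87014.97 + 582.32 + 425.56 + 593.57 + 7359.87 + 555.77 = 96532.06
Import duty = 3717 × 1.42 = 5278.14
Buyer bears: inland to port 582.32 + export clearance 425.56 + origin terminal 593.57 + freight 7359.87 + insurance 555.77 + destination terminal 160.53 + brokerage 434.76 + duty 5278.14 = 15390.52
Landed cost = invoice 87014.97 + 15390.52 = 102405.49

Total landed cost: AUD 102405.49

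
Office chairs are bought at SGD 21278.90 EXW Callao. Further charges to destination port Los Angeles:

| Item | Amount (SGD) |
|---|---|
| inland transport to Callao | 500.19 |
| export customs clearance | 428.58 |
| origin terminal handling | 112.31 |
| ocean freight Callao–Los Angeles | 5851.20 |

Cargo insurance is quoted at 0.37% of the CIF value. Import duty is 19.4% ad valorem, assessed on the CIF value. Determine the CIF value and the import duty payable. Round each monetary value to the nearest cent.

Let C be the CIF value. C = EXW price + pre-shipment costs + freight + 0.37% × C
C − 0.37% × C = 21278.90 + 500.19 + 428.58 + 112.31 + 5851.20
0.9963 × C = 28171.18
C = 28171.18 / 0.9963 = 28275.80
Insurance premium = 0.37% × 28275.80 = 104.62
Import duty = 28275.80 × 19.4% = 5485.51

CIF value: SGD 28275.80; import duty: SGD 5485.51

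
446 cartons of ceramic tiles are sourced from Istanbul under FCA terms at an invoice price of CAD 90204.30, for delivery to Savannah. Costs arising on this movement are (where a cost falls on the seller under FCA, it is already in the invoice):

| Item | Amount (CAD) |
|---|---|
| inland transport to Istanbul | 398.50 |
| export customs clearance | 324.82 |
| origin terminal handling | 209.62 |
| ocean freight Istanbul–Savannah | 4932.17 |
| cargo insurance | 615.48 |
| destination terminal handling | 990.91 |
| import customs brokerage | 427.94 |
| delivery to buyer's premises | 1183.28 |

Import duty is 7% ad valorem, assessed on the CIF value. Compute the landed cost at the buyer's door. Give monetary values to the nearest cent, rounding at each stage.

FCA: the seller delivers export-cleared goods to the carrier; the buyer bears costs from that point.
Already in the invoice (seller's account under FCA): inland to port, export clearance — exclude.
CIF value = FCA price + origin terminal + freight + insurance = 90204.30 + 209.62 + 4932.17 + 615.48 = 95961.57
Import duty = 95961.57 × 7% = 6717.31
Buyer bears: origin terminal 209.62 + freight 4932.17 + insurance 615.48 + destination terminal 990.91 + brokerage 427.94 + delivery 1183.28 + duty 6717.31 = 15076.71
Landed cost = invoice 90204.30 + 15076.71 = 105281.01

Total landed cost: CAD 105281.01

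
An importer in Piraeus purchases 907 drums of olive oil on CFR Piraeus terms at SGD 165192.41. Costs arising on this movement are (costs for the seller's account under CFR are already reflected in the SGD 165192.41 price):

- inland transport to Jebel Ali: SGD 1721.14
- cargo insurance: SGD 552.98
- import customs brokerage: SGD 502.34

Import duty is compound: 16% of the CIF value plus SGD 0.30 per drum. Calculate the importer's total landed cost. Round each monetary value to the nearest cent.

CFR: the seller pays costs through ocean freight to the destination port, but not insurance.
Already in the invoice (seller's account under CFR): inland to port — exclude.
CIF value = CFR price + insurance = 165192.41 + 552.98 = 165745.39
Ad valorem component: 165745.39 × 16% = 26519.26
Specific component: 907 × 0.30 = 272.10
Import duty = 26519.26 + 272.10 = 26791.36
Buyer bears: insurance 552.98 + brokerage 502.34 + duty 26791.36 = 27846.68
Landed cost = invoice 165192.41 + 27846.68 = 193039.09

Total landed cost: SGD 193039.09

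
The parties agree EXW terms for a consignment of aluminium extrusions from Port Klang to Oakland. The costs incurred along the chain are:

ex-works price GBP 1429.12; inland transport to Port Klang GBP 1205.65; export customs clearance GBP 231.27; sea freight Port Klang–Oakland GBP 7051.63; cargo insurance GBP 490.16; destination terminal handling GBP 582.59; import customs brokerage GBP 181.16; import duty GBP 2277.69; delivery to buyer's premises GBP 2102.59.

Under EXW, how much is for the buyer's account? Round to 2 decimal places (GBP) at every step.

Buyer's account: GBP 14122.74

EXW: the seller makes goods available at their premises; the buyer bears all onward costs.
Seller's account: goods 1429.12 = 1429.12
Buyer's account: inland to port 1205.65 + export clearance 231.27 + freight 7051.63 + insurance 490.16 + destination terminal 582.59 + brokerage 181.16 + duty 2277.69 + delivery 2102.59 = 14122.74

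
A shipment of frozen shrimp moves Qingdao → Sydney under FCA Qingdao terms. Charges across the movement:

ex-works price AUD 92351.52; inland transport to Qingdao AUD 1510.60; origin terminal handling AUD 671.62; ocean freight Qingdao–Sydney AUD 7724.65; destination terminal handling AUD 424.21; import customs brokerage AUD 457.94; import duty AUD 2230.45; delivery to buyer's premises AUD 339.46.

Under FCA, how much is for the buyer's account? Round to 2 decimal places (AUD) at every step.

FCA: the seller delivers export-cleared goods to the carrier; the buyer bears costs from that point.
Seller's account: goods 92351.52 + inland to port 1510.60 = 93862.12
Buyer's account: origin terminal 671.62 + freight 7724.65 + destination terminal 424.21 + brokerage 457.94 + duty 2230.45 + delivery 339.46 = 11848.33

Buyer's account: AUD 11848.33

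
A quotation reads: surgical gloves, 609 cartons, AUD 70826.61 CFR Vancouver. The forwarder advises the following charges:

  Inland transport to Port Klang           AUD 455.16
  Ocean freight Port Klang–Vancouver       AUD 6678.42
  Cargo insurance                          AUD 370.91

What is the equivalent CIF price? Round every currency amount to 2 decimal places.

CIF price: AUD 71197.52

Not relevant to the conversion: freight, inland to port — on the seller under both CFR and CIF; already in the CFR price and stays in the CIF price.
From CFR to CIF, the seller additionally bears: insurance.
CIF price = 70826.61 + 370.91 = 71197.52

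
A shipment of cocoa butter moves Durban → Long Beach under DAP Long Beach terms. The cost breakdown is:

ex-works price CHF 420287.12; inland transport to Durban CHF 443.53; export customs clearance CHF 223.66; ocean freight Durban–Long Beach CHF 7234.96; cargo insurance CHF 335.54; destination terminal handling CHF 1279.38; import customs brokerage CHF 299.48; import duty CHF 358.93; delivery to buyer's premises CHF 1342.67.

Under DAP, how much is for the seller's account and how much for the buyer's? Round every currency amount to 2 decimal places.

Seller: CHF 431146.86; buyer: CHF 658.41

DAP: the seller bears all costs to the named destination except import duty and clearance.
Seller's account: goods 420287.12 + inland to port 443.53 + export clearance 223.66 + freight 7234.96 + insurance 335.54 + destination terminal 1279.38 + delivery 1342.67 = 431146.86
Buyer's account: brokerage 299.48 + duty 358.93 = 658.41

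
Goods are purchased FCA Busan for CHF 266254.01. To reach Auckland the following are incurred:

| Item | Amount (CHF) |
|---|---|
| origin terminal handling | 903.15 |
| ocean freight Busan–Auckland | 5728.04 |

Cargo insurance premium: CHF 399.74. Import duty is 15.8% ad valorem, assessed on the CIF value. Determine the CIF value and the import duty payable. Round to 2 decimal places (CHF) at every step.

CIF = FCA price + pre-shipment costs + freight + insurance
CIF = 266254.01 + 903.15 + 5728.04 + 399.74 = 273284.94
Import duty = 273284.94 × 15.8% = 43179.02

CIF value: CHF 273284.94; import duty: CHF 43179.02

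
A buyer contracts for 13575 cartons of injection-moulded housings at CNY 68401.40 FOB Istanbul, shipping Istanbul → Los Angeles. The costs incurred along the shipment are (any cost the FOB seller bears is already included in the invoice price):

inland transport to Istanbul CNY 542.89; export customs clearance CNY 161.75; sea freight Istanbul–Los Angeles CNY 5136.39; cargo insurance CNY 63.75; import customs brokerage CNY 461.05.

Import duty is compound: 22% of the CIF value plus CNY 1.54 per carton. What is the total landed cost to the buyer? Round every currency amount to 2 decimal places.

Total landed cost: CNY 111160.43

FOB: the seller bears costs until goods are on board at the origin port; the buyer bears freight, insurance and all costs thereafter.
Already in the invoice (seller's account under FOB): inland to port, export clearance — exclude.
CIF value = FOB price + freight + insurance = 68401.40 + 5136.39 + 63.75 = 73601.54
Ad valorem component: 73601.54 × 22% = 16192.34
Specific component: 13575 × 1.54 = 20905.50
Import duty = 16192.34 + 20905.50 = 37097.84
Buyer bears: freight 5136.39 + insurance 63.75 + brokerage 461.05 + duty 37097.84 = 42759.03
Landed cost = invoice 68401.40 + 42759.03 = 111160.43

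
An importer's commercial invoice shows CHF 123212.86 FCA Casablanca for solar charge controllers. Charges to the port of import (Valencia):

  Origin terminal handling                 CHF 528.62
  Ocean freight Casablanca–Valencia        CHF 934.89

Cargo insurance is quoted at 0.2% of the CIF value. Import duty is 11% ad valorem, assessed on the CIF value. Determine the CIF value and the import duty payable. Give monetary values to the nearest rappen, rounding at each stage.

CIF value: CHF 124926.22; import duty: CHF 13741.88

Let C be the CIF value. C = FCA price + pre-shipment costs + freight + 0.2% × C
C − 0.2% × C = 123212.86 + 528.62 + 934.89
0.998 × C = 124676.37
C = 124676.37 / 0.998 = 124926.22
Insurance premium = 0.2% × 124926.22 = 249.85
Import duty = 124926.22 × 11% = 13741.88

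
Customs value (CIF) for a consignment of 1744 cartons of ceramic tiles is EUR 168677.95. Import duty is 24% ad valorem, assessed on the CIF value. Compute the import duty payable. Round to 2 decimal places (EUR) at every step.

Import duty = 168677.95 × 24% = 40482.71

Import duty: EUR 40482.71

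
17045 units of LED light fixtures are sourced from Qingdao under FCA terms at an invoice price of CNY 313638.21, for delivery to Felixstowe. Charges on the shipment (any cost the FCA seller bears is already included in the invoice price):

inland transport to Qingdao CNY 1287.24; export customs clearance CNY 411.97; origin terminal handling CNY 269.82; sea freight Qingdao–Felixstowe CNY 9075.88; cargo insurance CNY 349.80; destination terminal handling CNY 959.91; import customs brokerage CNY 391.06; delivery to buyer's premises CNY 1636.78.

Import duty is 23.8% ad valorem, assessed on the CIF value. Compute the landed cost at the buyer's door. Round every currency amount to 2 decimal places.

Total landed cost: CNY 403274.88

FCA: the seller delivers export-cleared goods to the carrier; the buyer bears costs from that point.
Already in the invoice (seller's account under FCA): inland to port, export clearance — exclude.
CIF value = FCA price + origin terminal + freight + insurance = 313638.21 + 269.82 + 9075.88 + 349.80 = 323333.71
Import duty = 323333.71 × 23.8% = 76953.42
Buyer bears: origin terminal 269.82 + freight 9075.88 + insurance 349.80 + destination terminal 959.91 + brokerage 391.06 + delivery 1636.78 + duty 76953.42 = 89636.67
Landed cost = invoice 313638.21 + 89636.67 = 403274.88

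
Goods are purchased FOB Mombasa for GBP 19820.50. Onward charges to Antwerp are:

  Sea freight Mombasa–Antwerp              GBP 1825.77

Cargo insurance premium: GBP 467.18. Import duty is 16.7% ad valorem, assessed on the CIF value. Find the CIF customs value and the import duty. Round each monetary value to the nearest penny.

CIF value: GBP 22113.45; import duty: GBP 3692.95

CIF = FOB price + freight + insurance
CIF = 19820.50 + 1825.77 + 467.18 = 22113.45
Import duty = 22113.45 × 16.7% = 3692.95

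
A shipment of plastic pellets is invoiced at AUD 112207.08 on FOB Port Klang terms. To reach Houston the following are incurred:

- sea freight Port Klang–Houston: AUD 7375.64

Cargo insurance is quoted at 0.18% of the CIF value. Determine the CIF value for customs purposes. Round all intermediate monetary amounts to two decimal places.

Let C be the CIF value. C = FOB price + freight + 0.18% × C
C − 0.18% × C = 112207.08 + 7375.64
0.9982 × C = 119582.72
C = 119582.72 / 0.9982 = 119798.36
Insurance premium = 0.18% × 119798.36 = 215.64

CIF value: AUD 119798.36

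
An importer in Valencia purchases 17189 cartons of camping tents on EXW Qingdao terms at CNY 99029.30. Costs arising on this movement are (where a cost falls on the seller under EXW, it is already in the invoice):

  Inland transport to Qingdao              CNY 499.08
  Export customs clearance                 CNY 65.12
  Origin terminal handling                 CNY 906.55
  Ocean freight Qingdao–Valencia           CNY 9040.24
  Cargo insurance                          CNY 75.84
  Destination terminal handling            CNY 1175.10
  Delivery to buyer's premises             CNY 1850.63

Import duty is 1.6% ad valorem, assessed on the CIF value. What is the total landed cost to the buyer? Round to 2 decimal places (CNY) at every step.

Total landed cost: CNY 114395.72

EXW: the seller makes goods available at their premises; the buyer bears all onward costs.
CIF value = EXW price + inland to port + export clearance + origin terminal + freight + insurance = 99029.30 + 499.08 + 65.12 + 906.55 + 9040.24 + 75.84 = 109616.13
Import duty = 109616.13 × 1.6% = 1753.86
Buyer bears: inland to port 499.08 + export clearance 65.12 + origin terminal 906.55 + freight 9040.24 + insurance 75.84 + destination terminal 1175.10 + delivery 1850.63 + duty 1753.86 = 15366.42
Landed cost = invoice 99029.30 + 15366.42 = 114395.72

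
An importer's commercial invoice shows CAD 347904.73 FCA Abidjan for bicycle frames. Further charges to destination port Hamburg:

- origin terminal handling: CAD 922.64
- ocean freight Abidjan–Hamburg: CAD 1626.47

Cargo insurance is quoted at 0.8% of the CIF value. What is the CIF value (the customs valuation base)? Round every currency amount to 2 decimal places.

Let C be the CIF value. C = FCA price + pre-shipment costs + freight + 0.8% × C
C − 0.8% × C = 347904.73 + 922.64 + 1626.47
0.992 × C = 350453.84
C = 350453.84 / 0.992 = 353280.08
Insurance premium = 0.8% × 353280.08 = 2826.24

CIF value: CAD 353280.08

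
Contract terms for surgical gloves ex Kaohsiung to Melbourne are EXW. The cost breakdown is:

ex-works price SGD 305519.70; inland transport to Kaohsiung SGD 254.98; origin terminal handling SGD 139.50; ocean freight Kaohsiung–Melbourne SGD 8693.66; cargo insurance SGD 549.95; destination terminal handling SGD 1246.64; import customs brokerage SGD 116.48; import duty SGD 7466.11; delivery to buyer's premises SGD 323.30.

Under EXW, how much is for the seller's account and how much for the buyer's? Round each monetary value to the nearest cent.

Seller: SGD 305519.70; buyer: SGD 18790.62

EXW: the seller makes goods available at their premises; the buyer bears all onward costs.
Seller's account: goods 305519.70 = 305519.70
Buyer's account: inland to port 254.98 + origin terminal 139.50 + freight 8693.66 + insurance 549.95 + destination terminal 1246.64 + brokerage 116.48 + duty 7466.11 + delivery 323.30 = 18790.62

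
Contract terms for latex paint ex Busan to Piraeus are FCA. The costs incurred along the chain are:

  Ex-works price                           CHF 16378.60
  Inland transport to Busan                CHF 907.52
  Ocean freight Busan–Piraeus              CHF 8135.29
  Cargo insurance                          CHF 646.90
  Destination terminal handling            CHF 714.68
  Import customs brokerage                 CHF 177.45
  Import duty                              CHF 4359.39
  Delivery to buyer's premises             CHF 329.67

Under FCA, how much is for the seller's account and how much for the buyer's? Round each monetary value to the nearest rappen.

FCA: the seller delivers export-cleared goods to the carrier; the buyer bears costs from that point.
Seller's account: goods 16378.60 + inland to port 907.52 = 17286.12
Buyer's account: freight 8135.29 + insurance 646.90 + destination terminal 714.68 + brokerage 177.45 + duty 4359.39 + delivery 329.67 = 14363.38

Seller: CHF 17286.12; buyer: CHF 14363.38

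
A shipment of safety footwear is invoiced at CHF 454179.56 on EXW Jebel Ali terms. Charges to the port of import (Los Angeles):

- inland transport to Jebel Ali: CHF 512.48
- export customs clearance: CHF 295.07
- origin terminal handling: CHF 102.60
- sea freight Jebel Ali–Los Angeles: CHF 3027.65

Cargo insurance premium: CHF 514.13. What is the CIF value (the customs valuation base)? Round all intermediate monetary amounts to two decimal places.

CIF value: CHF 458631.49

CIF = EXW price + pre-shipment costs + freight + insurance
CIF = 454179.56 + 512.48 + 295.07 + 102.60 + 3027.65 + 514.13 = 458631.49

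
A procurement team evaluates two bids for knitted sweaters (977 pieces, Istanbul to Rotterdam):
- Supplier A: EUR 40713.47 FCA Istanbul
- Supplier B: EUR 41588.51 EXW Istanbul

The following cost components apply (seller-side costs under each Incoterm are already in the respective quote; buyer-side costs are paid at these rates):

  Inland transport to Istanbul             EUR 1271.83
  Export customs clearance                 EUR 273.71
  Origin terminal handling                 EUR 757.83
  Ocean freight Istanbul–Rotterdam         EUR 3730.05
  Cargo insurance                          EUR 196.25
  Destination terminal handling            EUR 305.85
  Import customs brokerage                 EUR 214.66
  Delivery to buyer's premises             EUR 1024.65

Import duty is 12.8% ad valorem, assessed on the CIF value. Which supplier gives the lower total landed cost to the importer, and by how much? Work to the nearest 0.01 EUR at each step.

Supplier A is cheaper by EUR 2730.42

Supplier A (FCA):
CIF value = FCA price + origin terminal + freight + insurance = 40713.47 + 757.83 + 3730.05 + 196.25 = 45397.60
Import duty = 45397.60 × 12.8% = 5810.89
Buyer bears (A): 757.83 + 3730.05 + 196.25 + 305.85 + 214.66 + 1024.65 = 6229.29
Landed cost (A) = invoice 40713.47 + 6229.29 + duty 5810.89 = 52753.65
Supplier B (EXW):
CIF value = EXW price + inland to port + export clearance + origin terminal + freight + insurance = 41588.51 + 1271.83 + 273.71 + 757.83 + 3730.05 + 196.25 = 47818.18
Import duty = 47818.18 × 12.8% = 6120.73
Buyer bears (B): 1271.83 + 273.71 + 757.83 + 3730.05 + 196.25 + 305.85 + 214.66 + 1024.65 = 7774.83
Landed cost (B) = invoice 41588.51 + 7774.83 + duty 6120.73 = 55484.07
Difference = |52753.65 − 55484.07| = 2730.42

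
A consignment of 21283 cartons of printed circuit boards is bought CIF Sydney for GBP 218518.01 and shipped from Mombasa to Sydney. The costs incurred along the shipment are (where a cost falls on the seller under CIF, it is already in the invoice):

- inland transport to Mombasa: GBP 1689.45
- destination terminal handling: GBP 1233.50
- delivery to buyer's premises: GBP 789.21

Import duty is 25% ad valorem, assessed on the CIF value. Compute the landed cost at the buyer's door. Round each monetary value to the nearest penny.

CIF: the seller pays costs through ocean freight and marine insurance to the destination port.
Already in the invoice (seller's account under CIF): inland to port — exclude.
The CIF price already equals the CIF value: 218518.01
Import duty = 218518.01 × 25% = 54629.50
Buyer bears: destination terminal 1233.50 + delivery 789.21 + duty 54629.50 = 56652.21
Landed cost = invoice 218518.01 + 56652.21 = 275170.22

Total landed cost: GBP 275170.22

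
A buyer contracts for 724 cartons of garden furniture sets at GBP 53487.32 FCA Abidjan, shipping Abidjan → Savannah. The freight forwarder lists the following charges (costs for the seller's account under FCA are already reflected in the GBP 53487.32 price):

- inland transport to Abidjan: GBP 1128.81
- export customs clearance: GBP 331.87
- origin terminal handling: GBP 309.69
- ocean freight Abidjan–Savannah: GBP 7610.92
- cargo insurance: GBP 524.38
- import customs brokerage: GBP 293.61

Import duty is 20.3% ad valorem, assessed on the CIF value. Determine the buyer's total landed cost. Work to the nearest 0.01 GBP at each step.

FCA: the seller delivers export-cleared goods to the carrier; the buyer bears costs from that point.
Already in the invoice (seller's account under FCA): inland to port, export clearance — exclude.
CIF value = FCA price + origin terminal + freight + insurance = 53487.32 + 309.69 + 7610.92 + 524.38 = 61932.31
Import duty = 61932.31 × 20.3% = 12572.26
Buyer bears: origin terminal 309.69 + freight 7610.92 + insurance 524.38 + brokerage 293.61 + duty 12572.26 = 21310.86
Landed cost = invoice 53487.32 + 21310.86 = 74798.18

Total landed cost: GBP 74798.18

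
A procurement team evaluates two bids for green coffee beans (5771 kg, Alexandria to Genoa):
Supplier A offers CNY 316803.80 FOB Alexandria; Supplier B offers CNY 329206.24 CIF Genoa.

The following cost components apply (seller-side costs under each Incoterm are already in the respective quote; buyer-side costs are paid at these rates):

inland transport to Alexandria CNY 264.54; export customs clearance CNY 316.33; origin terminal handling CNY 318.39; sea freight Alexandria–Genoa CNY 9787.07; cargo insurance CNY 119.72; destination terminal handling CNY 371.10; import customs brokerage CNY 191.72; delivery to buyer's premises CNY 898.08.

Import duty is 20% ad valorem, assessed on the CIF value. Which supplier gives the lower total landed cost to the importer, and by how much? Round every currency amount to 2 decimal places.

Supplier A is cheaper by CNY 2994.78

Supplier A (FOB):
CIF value = FOB price + freight + insurance = 316803.80 + 9787.07 + 119.72 = 326710.59
Import duty = 326710.59 × 20% = 65342.12
Buyer bears (A): 9787.07 + 119.72 + 371.10 + 191.72 + 898.08 = 11367.69
Landed cost (A) = invoice 316803.80 + 11367.69 + duty 65342.12 = 393513.61
Supplier B (CIF):
The CIF price already equals the CIF value: 329206.24
Import duty = 329206.24 × 20% = 65841.25
Buyer bears (B): 371.10 + 191.72 + 898.08 = 1460.90
Landed cost (B) = invoice 329206.24 + 1460.90 + duty 65841.25 = 396508.39
Difference = |393513.61 − 396508.39| = 2994.78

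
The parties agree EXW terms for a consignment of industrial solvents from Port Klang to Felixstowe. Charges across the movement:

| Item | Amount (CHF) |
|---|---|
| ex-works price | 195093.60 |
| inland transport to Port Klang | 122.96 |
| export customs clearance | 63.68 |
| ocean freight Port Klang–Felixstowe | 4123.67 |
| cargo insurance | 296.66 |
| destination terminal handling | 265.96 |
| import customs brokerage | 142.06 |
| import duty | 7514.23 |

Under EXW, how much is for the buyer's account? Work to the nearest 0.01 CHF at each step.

EXW: the seller makes goods available at their premises; the buyer bears all onward costs.
Seller's account: goods 195093.60 = 195093.60
Buyer's account: inland to port 122.96 + export clearance 63.68 + freight 4123.67 + insurance 296.66 + destination terminal 265.96 + brokerage 142.06 + duty 7514.23 = 12529.22

Buyer's account: CHF 12529.22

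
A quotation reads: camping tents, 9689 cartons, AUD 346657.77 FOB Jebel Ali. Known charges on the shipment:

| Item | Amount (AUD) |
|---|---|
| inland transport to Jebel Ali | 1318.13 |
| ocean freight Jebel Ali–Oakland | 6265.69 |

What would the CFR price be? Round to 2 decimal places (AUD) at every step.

CFR price: AUD 352923.46

Not relevant to the conversion: inland to port — on the seller under both FOB and CFR; already in the FOB price and stays in the CFR price.
From FOB to CFR, the seller additionally bears: freight.
CFR price = 346657.77 + 6265.69 = 352923.46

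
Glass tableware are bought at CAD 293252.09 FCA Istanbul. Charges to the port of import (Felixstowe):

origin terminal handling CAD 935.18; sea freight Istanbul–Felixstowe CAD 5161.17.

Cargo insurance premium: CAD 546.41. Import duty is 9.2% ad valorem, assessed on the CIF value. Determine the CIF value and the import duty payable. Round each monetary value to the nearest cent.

CIF value: CAD 299894.85; import duty: CAD 27590.33

CIF = FCA price + pre-shipment costs + freight + insurance
CIF = 293252.09 + 935.18 + 5161.17 + 546.41 = 299894.85
Import duty = 299894.85 × 9.2% = 27590.33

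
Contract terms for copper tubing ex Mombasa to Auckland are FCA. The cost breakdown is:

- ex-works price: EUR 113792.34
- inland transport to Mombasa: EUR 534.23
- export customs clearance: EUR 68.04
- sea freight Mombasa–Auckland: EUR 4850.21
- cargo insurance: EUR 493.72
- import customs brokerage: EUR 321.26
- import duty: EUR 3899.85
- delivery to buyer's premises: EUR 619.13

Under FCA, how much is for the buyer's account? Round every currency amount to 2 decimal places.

Buyer's account: EUR 10184.17

FCA: the seller delivers export-cleared goods to the carrier; the buyer bears costs from that point.
Seller's account: goods 113792.34 + inland to port 534.23 + export clearance 68.04 = 114394.61
Buyer's account: freight 4850.21 + insurance 493.72 + brokerage 321.26 + duty 3899.85 + delivery 619.13 = 10184.17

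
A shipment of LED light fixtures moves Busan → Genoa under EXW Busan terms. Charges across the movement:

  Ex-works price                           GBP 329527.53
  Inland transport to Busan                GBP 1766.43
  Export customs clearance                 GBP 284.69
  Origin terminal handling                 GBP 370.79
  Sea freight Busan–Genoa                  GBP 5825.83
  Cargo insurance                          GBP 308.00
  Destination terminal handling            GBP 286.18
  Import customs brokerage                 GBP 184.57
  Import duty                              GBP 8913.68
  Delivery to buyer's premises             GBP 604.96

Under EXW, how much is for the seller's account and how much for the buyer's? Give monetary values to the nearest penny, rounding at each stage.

Seller: GBP 329527.53; buyer: GBP 18545.13

EXW: the seller makes goods available at their premises; the buyer bears all onward costs.
Seller's account: goods 329527.53 = 329527.53
Buyer's account: inland to port 1766.43 + export clearance 284.69 + origin terminal 370.79 + freight 5825.83 + insurance 308.00 + destination terminal 286.18 + brokerage 184.57 + duty 8913.68 + delivery 604.96 = 18545.13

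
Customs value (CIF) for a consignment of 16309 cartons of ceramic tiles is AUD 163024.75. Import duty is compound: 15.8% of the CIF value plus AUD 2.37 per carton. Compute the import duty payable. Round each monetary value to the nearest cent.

Import duty: AUD 64410.24

Ad valorem component: 163024.75 × 15.8% = 25757.91
Specific component: 16309 × 2.37 = 38652.33
Import duty = 25757.91 + 38652.33 = 64410.24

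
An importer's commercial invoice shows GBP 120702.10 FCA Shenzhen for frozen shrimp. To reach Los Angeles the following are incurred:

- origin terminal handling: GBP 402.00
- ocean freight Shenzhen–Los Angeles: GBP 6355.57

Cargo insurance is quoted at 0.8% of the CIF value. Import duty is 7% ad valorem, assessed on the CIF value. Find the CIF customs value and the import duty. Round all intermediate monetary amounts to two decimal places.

CIF value: GBP 128487.57; import duty: GBP 8994.13

Let C be the CIF value. C = FCA price + pre-shipment costs + freight + 0.8% × C
C − 0.8% × C = 120702.10 + 402.00 + 6355.57
0.992 × C = 127459.67
C = 127459.67 / 0.992 = 128487.57
Insurance premium = 0.8% × 128487.57 = 1027.90
Import duty = 128487.57 × 7% = 8994.13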